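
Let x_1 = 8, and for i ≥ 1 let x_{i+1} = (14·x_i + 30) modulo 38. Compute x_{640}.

2

x_1 = 8, x_2 = 28, x_3 = 4, x_4 = 10, x_5 = 18, x_6 = 16, x_7 = 26, x_8 = 14, x_9 = 36, x_{10} = 2, x_{11} = 20, x_{12} = 6, x_{13} = 0, x_{14} = 30, x_{15} = 32, x_{16} = 22, x_{17} = 34, x_{18} = 12, x_{19} = 8.
Since x_{19} = x_1 = 8, the sequence is periodic with period 18.
So x_{640} = x_{1 + ((640-1) mod 18)} = x_{10} = 2.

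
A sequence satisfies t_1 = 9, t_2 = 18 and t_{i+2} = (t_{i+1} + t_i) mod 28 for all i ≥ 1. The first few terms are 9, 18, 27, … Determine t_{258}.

25

Computing terms: t_1 = 9,  t_2 = 18,  t_3 = 27,  t_4 = 17,  t_5 = 16,  t_6 = 5,  t_7 = 21,  t_8 = 26,  t_9 = 19,  t_{10} = 17,  t_{11} = 8,  t_{12} = 25,  t_{13} = 5,  t_{14} = 2,  t_{15} = 7,  t_{16} = 9,  t_{17} = 16,  t_{18} = 25,  t_{19} = 13,  t_{20} = 10,  t_{21} = 23,  t_{22} = 5,  t_{23} = 0,  t_{24} = 5,  t_{25} = 5,  t_{26} = 10,  t_{27} = 15,  t_{28} = 25,  t_{29} = 12,  t_{30} = 9,  t_{31} = 21,  t_{32} = 2,  t_{33} = 23,  t_{34} = 25,  t_{35} = 20,  t_{36} = 17,  t_{37} = 9,  t_{38} = 26,  t_{39} = 7,  t_{40} = 5,  t_{41} = 12,  t_{42} = 17,  t_{43} = 1,  t_{44} = 18,  t_{45} = 19,  t_{46} = 9,  t_{47} = 0,  t_{48} = 9,  t_{49} = 9,  t_{50} = 18.
Since (t_{49}, t_{50}) = (t_1, t_2) = (9, 18) (two consecutive terms determine the rest), the sequence is periodic with period 48.
(258 - 1) mod 48 = 17, so t_{258} = t_{18} = 25.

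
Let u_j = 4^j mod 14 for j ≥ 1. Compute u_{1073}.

2

We have u_1 = 4,  u_2 = 2,  u_3 = 8,  u_4 = 4.
Since u_4 = u_1 = 4, the sequence is periodic with period 3.
So u_{1073} = u_{1 + ((1073-1) mod 3)} = u_2 = 2.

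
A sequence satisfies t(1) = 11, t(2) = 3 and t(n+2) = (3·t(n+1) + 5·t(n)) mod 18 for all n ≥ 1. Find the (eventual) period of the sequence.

12

Computing terms: t(1) = 11; t(2) = 3; t(3) = 10; t(4) = 9; t(5) = 5; t(6) = 6; t(7) = 7; t(8) = 15; t(9) = 8; t(10) = 9; t(11) = 13; t(12) = 12; t(13) = 11; t(14) = 3.
The sequence repeats with period 12.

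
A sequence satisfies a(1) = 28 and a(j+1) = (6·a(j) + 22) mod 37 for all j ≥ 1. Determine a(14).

Computing terms: a(1) = 28, a(2) = 5, a(3) = 15, a(4) = 1, a(5) = 28.
Since a(5) = a(1) = 28, the sequence is periodic with period 4.
So a(14) = a(1 + ((14-1) mod 4)) = a(2) = 5.

5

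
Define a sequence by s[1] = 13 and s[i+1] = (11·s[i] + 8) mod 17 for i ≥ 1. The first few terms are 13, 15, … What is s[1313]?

Computing terms: s[1] = 13,  s[2] = 15,  s[3] = 3,  s[4] = 7,  s[5] = 0,  s[6] = 8,  s[7] = 11,  s[8] = 10,  s[9] = 16,  s[10] = 14,  s[11] = 9,  s[12] = 5,  s[13] = 12,  s[14] = 4,  s[15] = 1,  s[16] = 2,  s[17] = 13.
Since s[17] = s[1] = 13, the sequence is periodic with period 16.
(1313 - 1) mod 16 = 0, so s[1313] = s[1] = 13.

13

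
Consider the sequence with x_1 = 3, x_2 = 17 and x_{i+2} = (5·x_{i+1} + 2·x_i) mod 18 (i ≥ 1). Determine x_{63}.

1

Computing terms: x_1 = 3,  x_2 = 17,  x_3 = 1,  x_4 = 3,  x_5 = 17.
Since (x_4, x_5) = (x_1, x_2) = (3, 17) (two consecutive terms determine the rest), the sequence is periodic with period 3.
So x_{63} = x_{1 + ((63-1) mod 3)} = x_3 = 1.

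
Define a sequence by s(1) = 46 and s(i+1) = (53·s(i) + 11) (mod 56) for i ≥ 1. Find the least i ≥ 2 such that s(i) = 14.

Computing terms: s(1) = 46, s(2) = 41, s(3) = 0, s(4) = 11, s(5) = 34, s(6) = 21, s(7) = 4, s(8) = 55, s(9) = 14, s(10) = 25, s(11) = 48, s(12) = 35, s(13) = 18, s(14) = 13, s(15) = 28, s(16) = 39, s(17) = 6, s(18) = 49, s(19) = 32, s(20) = 27, s(21) = 42, s(22) = 53, s(23) = 20, s(24) = 7, s(25) = 46.
Since s(25) = s(1) = 46, the sequence is periodic with period 24.
The value 14 first appears (with i ≥ 2) at s(9).

9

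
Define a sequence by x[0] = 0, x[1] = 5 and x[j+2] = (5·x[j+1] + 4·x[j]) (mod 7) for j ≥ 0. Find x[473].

4

Listing terms: x[0] = 0; x[1] = 5; x[2] = 4; x[3] = 5; x[4] = 6; x[5] = 1; x[6] = 1; x[7] = 2; x[8] = 0; x[9] = 1; x[10] = 5; x[11] = 1; x[12] = 4; x[13] = 3; x[14] = 3; x[15] = 6; x[16] = 0; x[17] = 3; x[18] = 1; x[19] = 3; x[20] = 5; x[21] = 2; x[22] = 2; x[23] = 4; x[24] = 0; x[25] = 2; x[26] = 3; x[27] = 2; x[28] = 1; x[29] = 6; x[30] = 6; x[31] = 5; x[32] = 0; x[33] = 6; x[34] = 2; x[35] = 6; x[36] = 3; x[37] = 4; x[38] = 4; x[39] = 1; x[40] = 0; x[41] = 4; x[42] = 6; x[43] = 4; x[44] = 2; x[45] = 5; x[46] = 5; x[47] = 3; x[48] = 0; x[49] = 5.
Since (x[48], x[49]) = (x[0], x[1]) = (0, 5) (two consecutive terms determine the rest), the sequence is periodic with period 48.
So x[473] = x[0 + ((473-0) mod 48)] = x[41] = 4.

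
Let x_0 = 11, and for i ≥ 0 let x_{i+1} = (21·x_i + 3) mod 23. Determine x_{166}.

We have x_0 = 11, x_1 = 4, x_2 = 18, x_3 = 13, x_4 = 0, x_5 = 3, x_6 = 20, x_7 = 9, x_8 = 8, x_9 = 10, x_{10} = 6, x_{11} = 14, x_{12} = 21, x_{13} = 7, x_{14} = 12, x_{15} = 2, x_{16} = 22, x_{17} = 5, x_{18} = 16, x_{19} = 17, x_{20} = 15, x_{21} = 19, x_{22} = 11.
The sequence repeats with period 22.
(166 - 0) mod 22 = 12, so x_{166} = x_{12} = 21.

21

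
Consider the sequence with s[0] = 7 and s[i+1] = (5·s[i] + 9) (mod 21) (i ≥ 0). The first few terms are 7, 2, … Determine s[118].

4

We have s[0] = 7; s[1] = 2; s[2] = 19; s[3] = 20; s[4] = 4; s[5] = 8; s[6] = 7.
Since s[6] = s[0] = 7, the sequence is periodic with period 6.
So s[118] = s[0 + ((118-0) mod 6)] = s[4] = 4.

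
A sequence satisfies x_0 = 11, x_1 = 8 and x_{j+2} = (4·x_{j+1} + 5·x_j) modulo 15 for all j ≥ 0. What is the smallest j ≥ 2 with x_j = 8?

7

Listing terms: x_0 = 11; x_1 = 8; x_2 = 12; x_3 = 13; x_4 = 7; x_5 = 3; x_6 = 2; x_7 = 8; x_8 = 12.
Since (x_7, x_8) = (x_1, x_2) = (8, 12) (two consecutive terms determine the rest), the sequence is eventually periodic: after a pre-period of length 1 it cycles with period 6.
The value 8 next appears (with j ≥ 2) at x_7.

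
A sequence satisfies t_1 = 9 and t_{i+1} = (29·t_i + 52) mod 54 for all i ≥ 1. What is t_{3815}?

51

We have t_1 = 9,  t_2 = 43,  t_3 = 3,  t_4 = 31,  t_5 = 33,  t_6 = 37,  t_7 = 45,  t_8 = 7,  t_9 = 39,  t_{10} = 49,  t_{11} = 15,  t_{12} = 1,  t_{13} = 27,  t_{14} = 25,  t_{15} = 21,  t_{16} = 13,  t_{17} = 51,  t_{18} = 19,  t_{19} = 9.
Since t_{19} = t_1 = 9, the sequence is periodic with period 18.
So t_{3815} = t_{1 + ((3815-1) mod 18)} = t_{17} = 51.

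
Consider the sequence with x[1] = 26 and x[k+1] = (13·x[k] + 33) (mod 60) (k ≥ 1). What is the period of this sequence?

Computing terms: x[1] = 26,  x[2] = 11,  x[3] = 56,  x[4] = 41,  x[5] = 26.
Since x[5] = x[1] = 26, the sequence is periodic with period 4.

4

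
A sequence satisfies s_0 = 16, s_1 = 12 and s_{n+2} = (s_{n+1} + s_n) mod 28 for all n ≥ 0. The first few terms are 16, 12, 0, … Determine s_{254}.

20

We have s_0 = 16; s_1 = 12; s_2 = 0; s_3 = 12; s_4 = 12; s_5 = 24; s_6 = 8; s_7 = 4; s_8 = 12; s_9 = 16; s_{10} = 0; s_{11} = 16; s_{12} = 16; s_{13} = 4; s_{14} = 20; s_{15} = 24; s_{16} = 16; s_{17} = 12.
The sequence repeats with period 16.
So s_{254} = s_{0 + ((254-0) mod 16)} = s_{14} = 20.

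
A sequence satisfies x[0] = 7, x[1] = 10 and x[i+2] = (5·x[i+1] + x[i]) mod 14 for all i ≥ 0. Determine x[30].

7

Listing terms: x[0] = 7,  x[1] = 10,  x[2] = 1,  x[3] = 1,  x[4] = 6,  x[5] = 3,  x[6] = 7,  x[7] = 10.
The sequence repeats with period 6.
(30 - 0) mod 6 = 0, so x[30] = x[0] = 7.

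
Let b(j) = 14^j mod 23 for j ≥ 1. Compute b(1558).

4

Listing terms: b(1) = 14,  b(2) = 12,  b(3) = 7,  b(4) = 6,  b(5) = 15,  b(6) = 3,  b(7) = 19,  b(8) = 13,  b(9) = 21,  b(10) = 18,  b(11) = 22,  b(12) = 9,  b(13) = 11,  b(14) = 16,  b(15) = 17,  b(16) = 8,  b(17) = 20,  b(18) = 4,  b(19) = 10,  b(20) = 2,  b(21) = 5,  b(22) = 1,  b(23) = 14.
The sequence repeats with period 22.
So b(1558) = b(1 + ((1558-1) mod 22)) = b(18) = 4.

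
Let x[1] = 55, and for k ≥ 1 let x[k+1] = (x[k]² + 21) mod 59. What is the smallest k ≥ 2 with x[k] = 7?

We have x[1] = 55, x[2] = 37, x[3] = 33, x[4] = 48, x[5] = 24, x[6] = 7, x[7] = 11, x[8] = 24.
Since x[8] = x[5] = 24, the sequence is eventually periodic: after a pre-period of length 4 it cycles with period 3.
The value 7 first appears (with k ≥ 2) at x[6].

6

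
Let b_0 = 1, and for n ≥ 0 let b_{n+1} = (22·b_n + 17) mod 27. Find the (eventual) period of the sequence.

27

Listing terms: b_0 = 1,  b_1 = 12,  b_2 = 11,  b_3 = 16,  b_4 = 18,  b_5 = 8,  b_6 = 4,  b_7 = 24,  b_8 = 5,  b_9 = 19,  b_{10} = 3,  b_{11} = 2,  b_{12} = 7,  b_{13} = 9,  b_{14} = 26,  b_{15} = 22,  b_{16} = 15,  b_{17} = 23,  b_{18} = 10,  b_{19} = 21,  b_{20} = 20,  b_{21} = 25,  b_{22} = 0,  b_{23} = 17,  b_{24} = 13,  b_{25} = 6,  b_{26} = 14,  b_{27} = 1.
The sequence repeats with period 27.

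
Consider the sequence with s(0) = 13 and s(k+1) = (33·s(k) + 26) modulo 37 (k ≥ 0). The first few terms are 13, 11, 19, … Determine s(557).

Computing terms: s(0) = 13, s(1) = 11, s(2) = 19, s(3) = 24, s(4) = 4, s(5) = 10, s(6) = 23, s(7) = 8, s(8) = 31, s(9) = 13.
The sequence repeats with period 9.
So s(557) = s(0 + ((557-0) mod 9)) = s(8) = 31.

31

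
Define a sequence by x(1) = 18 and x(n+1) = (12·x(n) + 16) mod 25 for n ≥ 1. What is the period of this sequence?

20

Computing terms: x(1) = 18; x(2) = 7; x(3) = 0; x(4) = 16; x(5) = 8; x(6) = 12; x(7) = 10; x(8) = 11; x(9) = 23; x(10) = 17; x(11) = 20; x(12) = 6; x(13) = 13; x(14) = 22; x(15) = 5; x(16) = 1; x(17) = 3; x(18) = 2; x(19) = 15; x(20) = 21; x(21) = 18.
Since x(21) = x(1) = 18, the sequence is periodic with period 20.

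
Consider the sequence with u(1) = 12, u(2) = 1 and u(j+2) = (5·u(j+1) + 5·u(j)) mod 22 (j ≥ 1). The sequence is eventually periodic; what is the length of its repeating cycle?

30

Computing terms: u(1) = 12, u(2) = 1, u(3) = 21, u(4) = 0, u(5) = 17, u(6) = 19, u(7) = 4, u(8) = 5, u(9) = 1, u(10) = 8, u(11) = 1, u(12) = 1, u(13) = 10, u(14) = 11, u(15) = 17, u(16) = 8, u(17) = 15, u(18) = 5, u(19) = 12, u(20) = 19, u(21) = 1, u(22) = 12, u(23) = 21, u(24) = 11, u(25) = 6, u(26) = 19, u(27) = 15, u(28) = 16, u(29) = 1, u(30) = 19, u(31) = 12, u(32) = 1.
Since (u(31), u(32)) = (u(1), u(2)) = (12, 1) (two consecutive terms determine the rest), the sequence is periodic with period 30.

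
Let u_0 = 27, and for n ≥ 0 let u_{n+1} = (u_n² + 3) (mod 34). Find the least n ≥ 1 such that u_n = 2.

u_0 = 27; u_1 = 18; u_2 = 21; u_3 = 2; u_4 = 7; u_5 = 18.
Since u_5 = u_1 = 18, the sequence is eventually periodic: after a pre-period of length 1 it cycles with period 4.
The value 2 first appears (with n ≥ 1) at u_3.

3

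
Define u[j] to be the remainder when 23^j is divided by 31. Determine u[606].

Computing terms: u[0] = 1; u[1] = 23; u[2] = 2; u[3] = 15; u[4] = 4; u[5] = 30; u[6] = 8; u[7] = 29; u[8] = 16; u[9] = 27; u[10] = 1.
The sequence repeats with period 10.
(606 - 0) mod 10 = 6, so u[606] = u[6] = 8.

8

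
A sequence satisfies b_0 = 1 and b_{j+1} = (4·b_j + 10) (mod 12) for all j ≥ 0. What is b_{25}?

2

b_0 = 1, b_1 = 2, b_2 = 6, b_3 = 10, b_4 = 2.
Since b_4 = b_1 = 2, the sequence is eventually periodic: after a pre-period of length 1 it cycles with period 3.
For j ≥ 1, b_j depends only on (j - 1) mod 3. (25 - 1) mod 3 = 0, so b_{25} = b_1 = 2.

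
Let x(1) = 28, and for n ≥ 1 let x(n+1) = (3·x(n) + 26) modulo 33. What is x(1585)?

x(1) = 28,  x(2) = 11,  x(3) = 26,  x(4) = 5,  x(5) = 8,  x(6) = 17,  x(7) = 11.
Since x(7) = x(2) = 11, the sequence is eventually periodic: after a pre-period of length 1 it cycles with period 5.
For n ≥ 2, x(n) depends only on (n - 2) mod 5. (1585 - 2) mod 5 = 3, so x(1585) = x(5) = 8.

8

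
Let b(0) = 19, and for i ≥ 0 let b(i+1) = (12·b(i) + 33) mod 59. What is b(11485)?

25

Computing terms: b(0) = 19; b(1) = 25; b(2) = 38; b(3) = 17; b(4) = 1; b(5) = 45; b(6) = 42; b(7) = 6; b(8) = 46; b(9) = 54; b(10) = 32; b(11) = 4; b(12) = 22; b(13) = 2; b(14) = 57; b(15) = 9; b(16) = 23; b(17) = 14; b(18) = 24; b(19) = 26; b(20) = 50; b(21) = 43; b(22) = 18; b(23) = 13; b(24) = 12; b(25) = 0; b(26) = 33; b(27) = 16; b(28) = 48; b(29) = 19.
Since b(29) = b(0) = 19, the sequence is periodic with period 29.
(11485 - 0) mod 29 = 1, so b(11485) = b(1) = 25.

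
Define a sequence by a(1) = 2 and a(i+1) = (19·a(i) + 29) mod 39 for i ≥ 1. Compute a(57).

15

a(1) = 2; a(2) = 28; a(3) = 15; a(4) = 2.
Since a(4) = a(1) = 2, the sequence is periodic with period 3.
(57 - 1) mod 3 = 2, so a(57) = a(3) = 15.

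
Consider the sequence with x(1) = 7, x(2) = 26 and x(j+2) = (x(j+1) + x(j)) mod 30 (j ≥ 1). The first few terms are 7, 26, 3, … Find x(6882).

Computing terms: x(1) = 7, x(2) = 26, x(3) = 3, x(4) = 29, x(5) = 2, x(6) = 1, x(7) = 3, x(8) = 4, x(9) = 7, x(10) = 11, x(11) = 18, x(12) = 29, x(13) = 17, x(14) = 16, x(15) = 3, x(16) = 19, x(17) = 22, x(18) = 11, x(19) = 3, x(20) = 14, x(21) = 17, x(22) = 1, x(23) = 18, x(24) = 19, x(25) = 7, x(26) = 26.
The sequence repeats with period 24.
(6882 - 1) mod 24 = 17, so x(6882) = x(18) = 11.

11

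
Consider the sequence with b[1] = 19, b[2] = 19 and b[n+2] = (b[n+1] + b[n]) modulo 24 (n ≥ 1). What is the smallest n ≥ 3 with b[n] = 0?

b[1] = 19,  b[2] = 19,  b[3] = 14,  b[4] = 9,  b[5] = 23,  b[6] = 8,  b[7] = 7,  b[8] = 15,  b[9] = 22,  b[10] = 13,  b[11] = 11,  b[12] = 0,  b[13] = 11,  b[14] = 11,  b[15] = 22,  b[16] = 9,  b[17] = 7,  b[18] = 16,  b[19] = 23,  b[20] = 15,  b[21] = 14,  b[22] = 5,  b[23] = 19,  b[24] = 0,  b[25] = 19,  b[26] = 19.
Since (b[25], b[26]) = (b[1], b[2]) = (19, 19) (two consecutive terms determine the rest), the sequence is periodic with period 24.
The value 0 first appears (with n ≥ 3) at b[12].

12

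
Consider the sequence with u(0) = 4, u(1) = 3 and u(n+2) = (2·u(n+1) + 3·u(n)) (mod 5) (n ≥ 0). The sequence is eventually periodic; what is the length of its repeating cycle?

4

u(0) = 4,  u(1) = 3,  u(2) = 3,  u(3) = 0,  u(4) = 4,  u(5) = 3.
Since (u(4), u(5)) = (u(0), u(1)) = (4, 3) (two consecutive terms determine the rest), the sequence is periodic with period 4.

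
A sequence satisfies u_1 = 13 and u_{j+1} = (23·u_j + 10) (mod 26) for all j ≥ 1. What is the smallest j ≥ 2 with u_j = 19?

Listing terms: u_1 = 13, u_2 = 23, u_3 = 19, u_4 = 5, u_5 = 21, u_6 = 25, u_7 = 13.
The sequence repeats with period 6.
The value 19 first appears (with j ≥ 2) at u_3.

3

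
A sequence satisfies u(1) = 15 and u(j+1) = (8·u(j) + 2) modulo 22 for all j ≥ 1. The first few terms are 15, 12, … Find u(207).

Computing terms: u(1) = 15,  u(2) = 12,  u(3) = 10,  u(4) = 16,  u(5) = 20,  u(6) = 8,  u(7) = 0,  u(8) = 2,  u(9) = 18,  u(10) = 14,  u(11) = 4,  u(12) = 12.
Since u(12) = u(2) = 12, the sequence is eventually periodic: after a pre-period of length 1 it cycles with period 10.
For j ≥ 2, u(j) depends only on (j - 2) mod 10. (207 - 2) mod 10 = 5, so u(207) = u(7) = 0.

0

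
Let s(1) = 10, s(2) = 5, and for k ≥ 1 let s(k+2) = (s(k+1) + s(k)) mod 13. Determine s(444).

10

We have s(1) = 10,  s(2) = 5,  s(3) = 2,  s(4) = 7,  s(5) = 9,  s(6) = 3,  s(7) = 12,  s(8) = 2,  s(9) = 1,  s(10) = 3,  s(11) = 4,  s(12) = 7,  s(13) = 11,  s(14) = 5,  s(15) = 3,  s(16) = 8,  s(17) = 11,  s(18) = 6,  s(19) = 4,  s(20) = 10,  s(21) = 1,  s(22) = 11,  s(23) = 12,  s(24) = 10,  s(25) = 9,  s(26) = 6,  s(27) = 2,  s(28) = 8,  s(29) = 10,  s(30) = 5.
The sequence repeats with period 28.
So s(444) = s(1 + ((444-1) mod 28)) = s(24) = 10.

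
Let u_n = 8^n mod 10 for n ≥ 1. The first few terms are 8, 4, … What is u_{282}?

Computing terms: u_1 = 8; u_2 = 4; u_3 = 2; u_4 = 6; u_5 = 8.
The sequence repeats with period 4.
So u_{282} = u_{1 + ((282-1) mod 4)} = u_2 = 4.

4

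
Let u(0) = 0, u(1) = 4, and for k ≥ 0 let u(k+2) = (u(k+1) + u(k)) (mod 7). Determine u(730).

3

Computing terms: u(0) = 0, u(1) = 4, u(2) = 4, u(3) = 1, u(4) = 5, u(5) = 6, u(6) = 4, u(7) = 3, u(8) = 0, u(9) = 3, u(10) = 3, u(11) = 6, u(12) = 2, u(13) = 1, u(14) = 3, u(15) = 4, u(16) = 0, u(17) = 4.
The sequence repeats with period 16.
(730 - 0) mod 16 = 10, so u(730) = u(10) = 3.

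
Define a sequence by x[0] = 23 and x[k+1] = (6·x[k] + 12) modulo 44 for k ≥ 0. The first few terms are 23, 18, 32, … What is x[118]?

x[0] = 23,  x[1] = 18,  x[2] = 32,  x[3] = 28,  x[4] = 4,  x[5] = 36,  x[6] = 8,  x[7] = 16,  x[8] = 20,  x[9] = 0,  x[10] = 12,  x[11] = 40,  x[12] = 32.
Since x[12] = x[2] = 32, the sequence is eventually periodic: after a pre-period of length 2 it cycles with period 10.
For k ≥ 2, x[k] depends only on (k - 2) mod 10. (118 - 2) mod 10 = 6, so x[118] = x[8] = 20.

20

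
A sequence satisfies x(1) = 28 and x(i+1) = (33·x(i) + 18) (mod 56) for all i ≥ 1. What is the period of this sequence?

12

Listing terms: x(1) = 28; x(2) = 46; x(3) = 24; x(4) = 26; x(5) = 36; x(6) = 30; x(7) = 0; x(8) = 18; x(9) = 52; x(10) = 54; x(11) = 8; x(12) = 2; x(13) = 28.
Since x(13) = x(1) = 28, the sequence is periodic with period 12.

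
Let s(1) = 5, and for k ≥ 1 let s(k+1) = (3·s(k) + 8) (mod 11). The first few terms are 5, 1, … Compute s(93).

s(1) = 5; s(2) = 1; s(3) = 0; s(4) = 8; s(5) = 10; s(6) = 5.
The sequence repeats with period 5.
(93 - 1) mod 5 = 2, so s(93) = s(3) = 0.

0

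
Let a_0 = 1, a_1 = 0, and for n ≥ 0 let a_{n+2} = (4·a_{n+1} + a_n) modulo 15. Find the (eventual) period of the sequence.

40

a_0 = 1; a_1 = 0; a_2 = 1; a_3 = 4; a_4 = 2; a_5 = 12; a_6 = 5; a_7 = 2; a_8 = 13; a_9 = 9; a_{10} = 4; a_{11} = 10; a_{12} = 14; a_{13} = 6; a_{14} = 8; a_{15} = 8; a_{16} = 10; a_{17} = 3; a_{18} = 7; a_{19} = 1; a_{20} = 11; a_{21} = 0; a_{22} = 11; a_{23} = 14; a_{24} = 7; a_{25} = 12; a_{26} = 10; a_{27} = 7; a_{28} = 8; a_{29} = 9; a_{30} = 14; a_{31} = 5; a_{32} = 4; a_{33} = 6; a_{34} = 13; a_{35} = 13; a_{36} = 5; a_{37} = 3; a_{38} = 2; a_{39} = 11; a_{40} = 1; a_{41} = 0.
The sequence repeats with period 40.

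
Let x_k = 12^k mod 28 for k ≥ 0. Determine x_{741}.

x_0 = 1; x_1 = 12; x_2 = 4; x_3 = 20; x_4 = 16; x_5 = 24; x_6 = 8; x_7 = 12.
Since x_7 = x_1 = 12, the sequence is eventually periodic: after a pre-period of length 1 it cycles with period 6.
For k ≥ 1, x_k depends only on (k - 1) mod 6. (741 - 1) mod 6 = 2, so x_{741} = x_3 = 20.

20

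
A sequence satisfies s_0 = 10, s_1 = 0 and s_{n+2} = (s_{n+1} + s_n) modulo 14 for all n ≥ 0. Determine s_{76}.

Computing terms: s_0 = 10, s_1 = 0, s_2 = 10, s_3 = 10, s_4 = 6, s_5 = 2, s_6 = 8, s_7 = 10, s_8 = 4, s_9 = 0, s_{10} = 4, s_{11} = 4, s_{12} = 8, s_{13} = 12, s_{14} = 6, s_{15} = 4, s_{16} = 10, s_{17} = 0.
Since (s_{16}, s_{17}) = (s_0, s_1) = (10, 0) (two consecutive terms determine the rest), the sequence is periodic with period 16.
(76 - 0) mod 16 = 12, so s_{76} = s_{12} = 8.

8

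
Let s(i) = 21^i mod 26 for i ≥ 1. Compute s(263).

Computing terms: s(1) = 21, s(2) = 25, s(3) = 5, s(4) = 1, s(5) = 21.
The sequence repeats with period 4.
(263 - 1) mod 4 = 2, so s(263) = s(3) = 5.

5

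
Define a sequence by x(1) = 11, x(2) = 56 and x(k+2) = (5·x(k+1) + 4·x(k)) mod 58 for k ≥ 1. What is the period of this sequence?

21

x(1) = 11, x(2) = 56, x(3) = 34, x(4) = 46, x(5) = 18, x(6) = 42, x(7) = 50, x(8) = 12, x(9) = 28, x(10) = 14, x(11) = 8, x(12) = 38, x(13) = 48, x(14) = 44, x(15) = 6, x(16) = 32, x(17) = 10, x(18) = 4, x(19) = 2, x(20) = 26, x(21) = 22, x(22) = 40, x(23) = 56, x(24) = 34.
Since (x(23), x(24)) = (x(2), x(3)) = (56, 34) (two consecutive terms determine the rest), the sequence is eventually periodic: after a pre-period of length 1 it cycles with period 21.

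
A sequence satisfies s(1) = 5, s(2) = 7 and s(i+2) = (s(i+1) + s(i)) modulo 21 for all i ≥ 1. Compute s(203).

9

s(1) = 5; s(2) = 7; s(3) = 12; s(4) = 19; s(5) = 10; s(6) = 8; s(7) = 18; s(8) = 5; s(9) = 2; s(10) = 7; s(11) = 9; s(12) = 16; s(13) = 4; s(14) = 20; s(15) = 3; s(16) = 2; s(17) = 5; s(18) = 7.
Since (s(17), s(18)) = (s(1), s(2)) = (5, 7) (two consecutive terms determine the rest), the sequence is periodic with period 16.
So s(203) = s(1 + ((203-1) mod 16)) = s(11) = 9.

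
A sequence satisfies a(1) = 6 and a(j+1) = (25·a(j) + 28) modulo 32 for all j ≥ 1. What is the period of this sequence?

Computing terms: a(1) = 6,  a(2) = 18,  a(3) = 30,  a(4) = 10,  a(5) = 22,  a(6) = 2,  a(7) = 14,  a(8) = 26,  a(9) = 6.
Since a(9) = a(1) = 6, the sequence is periodic with period 8.

8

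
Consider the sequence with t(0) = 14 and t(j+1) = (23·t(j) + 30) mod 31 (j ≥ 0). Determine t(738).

Listing terms: t(0) = 14,  t(1) = 11,  t(2) = 4,  t(3) = 29,  t(4) = 15,  t(5) = 3,  t(6) = 6,  t(7) = 13,  t(8) = 19,  t(9) = 2,  t(10) = 14.
Since t(10) = t(0) = 14, the sequence is periodic with period 10.
(738 - 0) mod 10 = 8, so t(738) = t(8) = 19.

19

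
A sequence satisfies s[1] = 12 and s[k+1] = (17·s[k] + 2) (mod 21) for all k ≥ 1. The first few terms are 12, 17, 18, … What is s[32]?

17

We have s[1] = 12; s[2] = 17; s[3] = 18; s[4] = 14; s[5] = 9; s[6] = 8; s[7] = 12.
Since s[7] = s[1] = 12, the sequence is periodic with period 6.
So s[32] = s[1 + ((32-1) mod 6)] = s[2] = 17.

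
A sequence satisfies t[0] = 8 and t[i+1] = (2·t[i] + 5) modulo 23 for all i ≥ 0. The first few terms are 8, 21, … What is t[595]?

Computing terms: t[0] = 8; t[1] = 21; t[2] = 1; t[3] = 7; t[4] = 19; t[5] = 20; t[6] = 22; t[7] = 3; t[8] = 11; t[9] = 4; t[10] = 13; t[11] = 8.
The sequence repeats with period 11.
So t[595] = t[0 + ((595-0) mod 11)] = t[1] = 21.

21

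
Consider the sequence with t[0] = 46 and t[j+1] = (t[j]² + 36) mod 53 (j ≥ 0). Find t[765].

t[0] = 46, t[1] = 32, t[2] = 0, t[3] = 36, t[4] = 7, t[5] = 32.
Since t[5] = t[1] = 32, the sequence is eventually periodic: after a pre-period of length 1 it cycles with period 4.
For j ≥ 1, t[j] depends only on (j - 1) mod 4. (765 - 1) mod 4 = 0, so t[765] = t[1] = 32.

32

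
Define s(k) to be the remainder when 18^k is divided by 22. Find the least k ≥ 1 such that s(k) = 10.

We have s(0) = 1,  s(1) = 18,  s(2) = 16,  s(3) = 2,  s(4) = 14,  s(5) = 10,  s(6) = 4,  s(7) = 6,  s(8) = 20,  s(9) = 8,  s(10) = 12,  s(11) = 18.
Since s(11) = s(1) = 18, the sequence is eventually periodic: after a pre-period of length 1 it cycles with period 10.
The value 10 first appears (with k ≥ 1) at s(5).

5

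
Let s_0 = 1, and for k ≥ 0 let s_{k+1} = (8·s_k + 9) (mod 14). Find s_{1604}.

3

Listing terms: s_0 = 1, s_1 = 3, s_2 = 5, s_3 = 7, s_4 = 9, s_5 = 11, s_6 = 13, s_7 = 1.
The sequence repeats with period 7.
(1604 - 0) mod 7 = 1, so s_{1604} = s_1 = 3.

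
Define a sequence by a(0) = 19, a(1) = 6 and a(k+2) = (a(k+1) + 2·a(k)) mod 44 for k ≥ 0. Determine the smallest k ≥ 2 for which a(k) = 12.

Computing terms: a(0) = 19, a(1) = 6, a(2) = 0, a(3) = 12, a(4) = 12, a(5) = 36, a(6) = 16, a(7) = 0, a(8) = 32, a(9) = 32, a(10) = 8, a(11) = 28, a(12) = 0, a(13) = 12.
Since (a(12), a(13)) = (a(2), a(3)) = (0, 12) (two consecutive terms determine the rest), the sequence is eventually periodic: after a pre-period of length 2 it cycles with period 10.
The value 12 first appears (with k ≥ 2) at a(3).

3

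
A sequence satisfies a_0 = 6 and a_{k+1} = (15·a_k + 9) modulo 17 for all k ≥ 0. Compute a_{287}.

Computing terms: a_0 = 6; a_1 = 14; a_2 = 15; a_3 = 13; a_4 = 0; a_5 = 9; a_6 = 8; a_7 = 10; a_8 = 6.
Since a_8 = a_0 = 6, the sequence is periodic with period 8.
So a_{287} = a_{0 + ((287-0) mod 8)} = a_7 = 10.

10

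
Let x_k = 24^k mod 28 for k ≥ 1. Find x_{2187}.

20

x_1 = 24, x_2 = 16, x_3 = 20, x_4 = 4, x_5 = 12, x_6 = 8, x_7 = 24.
The sequence repeats with period 6.
(2187 - 1) mod 6 = 2, so x_{2187} = x_3 = 20.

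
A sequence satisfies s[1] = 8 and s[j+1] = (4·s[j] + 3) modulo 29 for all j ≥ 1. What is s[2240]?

Computing terms: s[1] = 8; s[2] = 6; s[3] = 27; s[4] = 24; s[5] = 12; s[6] = 22; s[7] = 4; s[8] = 19; s[9] = 21; s[10] = 0; s[11] = 3; s[12] = 15; s[13] = 5; s[14] = 23; s[15] = 8.
Since s[15] = s[1] = 8, the sequence is periodic with period 14.
(2240 - 1) mod 14 = 13, so s[2240] = s[14] = 23.

23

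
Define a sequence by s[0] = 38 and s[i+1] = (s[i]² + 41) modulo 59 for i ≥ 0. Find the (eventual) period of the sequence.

9

s[0] = 38; s[1] = 10; s[2] = 23; s[3] = 39; s[4] = 28; s[5] = 58; s[6] = 42; s[7] = 35; s[8] = 27; s[9] = 3; s[10] = 50; s[11] = 4; s[12] = 57; s[13] = 45; s[14] = 1; s[15] = 42.
Since s[15] = s[6] = 42, the sequence is eventually periodic: after a pre-period of length 6 it cycles with period 9.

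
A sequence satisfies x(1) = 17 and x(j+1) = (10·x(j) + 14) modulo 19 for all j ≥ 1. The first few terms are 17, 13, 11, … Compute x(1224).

We have x(1) = 17; x(2) = 13; x(3) = 11; x(4) = 10; x(5) = 0; x(6) = 14; x(7) = 2; x(8) = 15; x(9) = 12; x(10) = 1; x(11) = 5; x(12) = 7; x(13) = 8; x(14) = 18; x(15) = 4; x(16) = 16; x(17) = 3; x(18) = 6; x(19) = 17.
The sequence repeats with period 18.
So x(1224) = x(1 + ((1224-1) mod 18)) = x(18) = 6.

6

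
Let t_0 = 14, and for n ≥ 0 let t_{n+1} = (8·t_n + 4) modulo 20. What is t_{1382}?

Computing terms: t_0 = 14, t_1 = 16, t_2 = 12, t_3 = 0, t_4 = 4, t_5 = 16.
Since t_5 = t_1 = 16, the sequence is eventually periodic: after a pre-period of length 1 it cycles with period 4.
For n ≥ 1, t_n depends only on (n - 1) mod 4. (1382 - 1) mod 4 = 1, so t_{1382} = t_2 = 12.

12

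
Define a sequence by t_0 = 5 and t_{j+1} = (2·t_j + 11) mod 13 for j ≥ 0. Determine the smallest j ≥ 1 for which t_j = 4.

9

Computing terms: t_0 = 5; t_1 = 8; t_2 = 1; t_3 = 0; t_4 = 11; t_5 = 7; t_6 = 12; t_7 = 9; t_8 = 3; t_9 = 4; t_{10} = 6; t_{11} = 10; t_{12} = 5.
The sequence repeats with period 12.
The value 4 first appears (with j ≥ 1) at t_9.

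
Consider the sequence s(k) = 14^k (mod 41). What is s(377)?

14

Listing terms: s(0) = 1,  s(1) = 14,  s(2) = 32,  s(3) = 38,  s(4) = 40,  s(5) = 27,  s(6) = 9,  s(7) = 3,  s(8) = 1.
The sequence repeats with period 8.
(377 - 0) mod 8 = 1, so s(377) = s(1) = 14.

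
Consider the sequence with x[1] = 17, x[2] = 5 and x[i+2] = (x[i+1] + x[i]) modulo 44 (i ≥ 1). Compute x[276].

Computing terms: x[1] = 17, x[2] = 5, x[3] = 22, x[4] = 27, x[5] = 5, x[6] = 32, x[7] = 37, x[8] = 25, x[9] = 18, x[10] = 43, x[11] = 17, x[12] = 16, x[13] = 33, x[14] = 5, x[15] = 38, x[16] = 43, x[17] = 37, x[18] = 36, x[19] = 29, x[20] = 21, x[21] = 6, x[22] = 27, x[23] = 33, x[24] = 16, x[25] = 5, x[26] = 21, x[27] = 26, x[28] = 3, x[29] = 29, x[30] = 32, x[31] = 17, x[32] = 5.
Since (x[31], x[32]) = (x[1], x[2]) = (17, 5) (two consecutive terms determine the rest), the sequence is periodic with period 30.
So x[276] = x[1 + ((276-1) mod 30)] = x[6] = 32.

32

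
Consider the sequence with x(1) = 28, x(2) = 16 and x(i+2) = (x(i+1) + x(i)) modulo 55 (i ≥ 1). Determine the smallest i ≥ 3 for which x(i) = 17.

11

Listing terms: x(1) = 28,  x(2) = 16,  x(3) = 44,  x(4) = 5,  x(5) = 49,  x(6) = 54,  x(7) = 48,  x(8) = 47,  x(9) = 40,  x(10) = 32,  x(11) = 17,  x(12) = 49,  x(13) = 11,  x(14) = 5,  x(15) = 16,  x(16) = 21,  x(17) = 37,  x(18) = 3,  x(19) = 40,  x(20) = 43,  x(21) = 28,  x(22) = 16.
Since (x(21), x(22)) = (x(1), x(2)) = (28, 16) (two consecutive terms determine the rest), the sequence is periodic with period 20.
The value 17 first appears (with i ≥ 3) at x(11).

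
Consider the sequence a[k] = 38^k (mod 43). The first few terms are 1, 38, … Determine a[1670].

9

Computing terms: a[0] = 1,  a[1] = 38,  a[2] = 25,  a[3] = 4,  a[4] = 23,  a[5] = 14,  a[6] = 16,  a[7] = 6,  a[8] = 13,  a[9] = 21,  a[10] = 24,  a[11] = 9,  a[12] = 41,  a[13] = 10,  a[14] = 36,  a[15] = 35,  a[16] = 40,  a[17] = 15,  a[18] = 11,  a[19] = 31,  a[20] = 17,  a[21] = 1.
The sequence repeats with period 21.
(1670 - 0) mod 21 = 11, so a[1670] = a[11] = 9.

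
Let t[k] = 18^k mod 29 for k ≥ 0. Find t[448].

1

t[0] = 1; t[1] = 18; t[2] = 5; t[3] = 3; t[4] = 25; t[5] = 15; t[6] = 9; t[7] = 17; t[8] = 16; t[9] = 27; t[10] = 22; t[11] = 19; t[12] = 23; t[13] = 8; t[14] = 28; t[15] = 11; t[16] = 24; t[17] = 26; t[18] = 4; t[19] = 14; t[20] = 20; t[21] = 12; t[22] = 13; t[23] = 2; t[24] = 7; t[25] = 10; t[26] = 6; t[27] = 21; t[28] = 1.
Since t[28] = t[0] = 1, the sequence is periodic with period 28.
So t[448] = t[0 + ((448-0) mod 28)] = t[0] = 1.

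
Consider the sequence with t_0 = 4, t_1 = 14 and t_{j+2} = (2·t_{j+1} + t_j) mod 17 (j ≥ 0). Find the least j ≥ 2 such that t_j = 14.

t_0 = 4, t_1 = 14, t_2 = 15, t_3 = 10, t_4 = 1, t_5 = 12, t_6 = 8, t_7 = 11, t_8 = 13, t_9 = 3, t_{10} = 2, t_{11} = 7, t_{12} = 16, t_{13} = 5, t_{14} = 9, t_{15} = 6, t_{16} = 4, t_{17} = 14.
Since (t_{16}, t_{17}) = (t_0, t_1) = (4, 14) (two consecutive terms determine the rest), the sequence is periodic with period 16.
The value 14 next appears (with j ≥ 2) at t_{17}.

17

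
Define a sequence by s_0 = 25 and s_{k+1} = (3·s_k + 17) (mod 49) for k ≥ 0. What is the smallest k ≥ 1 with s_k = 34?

Listing terms: s_0 = 25, s_1 = 43, s_2 = 48, s_3 = 14, s_4 = 10, s_5 = 47, s_6 = 11, s_7 = 1, s_8 = 20, s_9 = 28, s_{10} = 3, s_{11} = 26, s_{12} = 46, s_{13} = 8, s_{14} = 41, s_{15} = 42, s_{16} = 45, s_{17} = 5, s_{18} = 32, s_{19} = 15, s_{20} = 13, s_{21} = 7, s_{22} = 38, s_{23} = 33, s_{24} = 18, s_{25} = 22, s_{26} = 34, s_{27} = 21, s_{28} = 31, s_{29} = 12, s_{30} = 4, s_{31} = 29, s_{32} = 6, s_{33} = 35, s_{34} = 24, s_{35} = 40, s_{36} = 39, s_{37} = 36, s_{38} = 27, s_{39} = 0, s_{40} = 17, s_{41} = 19, s_{42} = 25.
The sequence repeats with period 42.
The value 34 first appears (with k ≥ 1) at s_{26}.

26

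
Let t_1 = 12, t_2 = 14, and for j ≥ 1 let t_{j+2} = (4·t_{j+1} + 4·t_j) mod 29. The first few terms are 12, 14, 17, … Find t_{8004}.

Listing terms: t_1 = 12, t_2 = 14, t_3 = 17, t_4 = 8, t_5 = 13, t_6 = 26, t_7 = 11, t_8 = 3, t_9 = 27, t_{10} = 4, t_{11} = 8, t_{12} = 19, t_{13} = 21, t_{14} = 15, t_{15} = 28, t_{16} = 27, t_{17} = 17, t_{18} = 2, t_{19} = 18, t_{20} = 22, t_{21} = 15, t_{22} = 3, t_{23} = 14, t_{24} = 10, t_{25} = 9, t_{26} = 18, t_{27} = 21, t_{28} = 11, t_{29} = 12, t_{30} = 5, t_{31} = 10, t_{32} = 2, t_{33} = 19, t_{34} = 26, t_{35} = 6, t_{36} = 12, t_{37} = 14.
Since (t_{36}, t_{37}) = (t_1, t_2) = (12, 14) (two consecutive terms determine the rest), the sequence is periodic with period 35.
(8004 - 1) mod 35 = 23, so t_{8004} = t_{24} = 10.

10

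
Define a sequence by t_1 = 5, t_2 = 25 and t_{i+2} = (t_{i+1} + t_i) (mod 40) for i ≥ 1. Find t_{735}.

30

Computing terms: t_1 = 5, t_2 = 25, t_3 = 30, t_4 = 15, t_5 = 5, t_6 = 20, t_7 = 25, t_8 = 5, t_9 = 30, t_{10} = 35, t_{11} = 25, t_{12} = 20, t_{13} = 5, t_{14} = 25.
Since (t_{13}, t_{14}) = (t_1, t_2) = (5, 25) (two consecutive terms determine the rest), the sequence is periodic with period 12.
So t_{735} = t_{1 + ((735-1) mod 12)} = t_3 = 30.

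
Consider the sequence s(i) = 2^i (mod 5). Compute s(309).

2

Computing terms: s(0) = 1, s(1) = 2, s(2) = 4, s(3) = 3, s(4) = 1.
Since s(4) = s(0) = 1, the sequence is periodic with period 4.
So s(309) = s(0 + ((309-0) mod 4)) = s(1) = 2.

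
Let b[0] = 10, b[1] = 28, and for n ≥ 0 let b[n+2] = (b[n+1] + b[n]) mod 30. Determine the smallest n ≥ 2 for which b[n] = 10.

b[0] = 10, b[1] = 28, b[2] = 8, b[3] = 6, b[4] = 14, b[5] = 20, b[6] = 4, b[7] = 24, b[8] = 28, b[9] = 22, b[10] = 20, b[11] = 12, b[12] = 2, b[13] = 14, b[14] = 16, b[15] = 0, b[16] = 16, b[17] = 16, b[18] = 2, b[19] = 18, b[20] = 20, b[21] = 8, b[22] = 28, b[23] = 6, b[24] = 4, b[25] = 10, b[26] = 14, b[27] = 24, b[28] = 8, b[29] = 2, b[30] = 10, b[31] = 12, b[32] = 22, b[33] = 4, b[34] = 26, b[35] = 0, b[36] = 26, b[37] = 26, b[38] = 22, b[39] = 18, b[40] = 10, b[41] = 28.
The sequence repeats with period 40.
The value 10 first appears (with n ≥ 2) at b[25].

25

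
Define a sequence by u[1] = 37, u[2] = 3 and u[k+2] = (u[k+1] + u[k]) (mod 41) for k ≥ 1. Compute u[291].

Listing terms: u[1] = 37,  u[2] = 3,  u[3] = 40,  u[4] = 2,  u[5] = 1,  u[6] = 3,  u[7] = 4,  u[8] = 7,  u[9] = 11,  u[10] = 18,  u[11] = 29,  u[12] = 6,  u[13] = 35,  u[14] = 0,  u[15] = 35,  u[16] = 35,  u[17] = 29,  u[18] = 23,  u[19] = 11,  u[20] = 34,  u[21] = 4,  u[22] = 38,  u[23] = 1,  u[24] = 39,  u[25] = 40,  u[26] = 38,  u[27] = 37,  u[28] = 34,  u[29] = 30,  u[30] = 23,  u[31] = 12,  u[32] = 35,  u[33] = 6,  u[34] = 0,  u[35] = 6,  u[36] = 6,  u[37] = 12,  u[38] = 18,  u[39] = 30,  u[40] = 7,  u[41] = 37,  u[42] = 3.
Since (u[41], u[42]) = (u[1], u[2]) = (37, 3) (two consecutive terms determine the rest), the sequence is periodic with period 40.
So u[291] = u[1 + ((291-1) mod 40)] = u[11] = 29.

29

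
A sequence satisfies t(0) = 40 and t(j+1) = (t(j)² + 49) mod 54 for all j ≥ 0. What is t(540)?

We have t(0) = 40,  t(1) = 29,  t(2) = 26,  t(3) = 23,  t(4) = 38,  t(5) = 35,  t(6) = 32,  t(7) = 47,  t(8) = 44,  t(9) = 41,  t(10) = 2,  t(11) = 53,  t(12) = 50,  t(13) = 11,  t(14) = 8,  t(15) = 5,  t(16) = 20,  t(17) = 17,  t(18) = 14,  t(19) = 29.
Since t(19) = t(1) = 29, the sequence is eventually periodic: after a pre-period of length 1 it cycles with period 18.
For j ≥ 1, t(j) depends only on (j - 1) mod 18. (540 - 1) mod 18 = 17, so t(540) = t(18) = 14.

14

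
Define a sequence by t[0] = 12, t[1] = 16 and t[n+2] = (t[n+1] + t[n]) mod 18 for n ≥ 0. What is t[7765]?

Computing terms: t[0] = 12, t[1] = 16, t[2] = 10, t[3] = 8, t[4] = 0, t[5] = 8, t[6] = 8, t[7] = 16, t[8] = 6, t[9] = 4, t[10] = 10, t[11] = 14, t[12] = 6, t[13] = 2, t[14] = 8, t[15] = 10, t[16] = 0, t[17] = 10, t[18] = 10, t[19] = 2, t[20] = 12, t[21] = 14, t[22] = 8, t[23] = 4, t[24] = 12, t[25] = 16.
Since (t[24], t[25]) = (t[0], t[1]) = (12, 16) (two consecutive terms determine the rest), the sequence is periodic with period 24.
So t[7765] = t[0 + ((7765-0) mod 24)] = t[13] = 2.

2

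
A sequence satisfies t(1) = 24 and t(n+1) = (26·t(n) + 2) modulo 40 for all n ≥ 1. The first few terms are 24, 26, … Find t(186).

Computing terms: t(1) = 24,  t(2) = 26,  t(3) = 38,  t(4) = 30,  t(5) = 22,  t(6) = 14,  t(7) = 6,  t(8) = 38.
Since t(8) = t(3) = 38, the sequence is eventually periodic: after a pre-period of length 2 it cycles with period 5.
For n ≥ 3, t(n) depends only on (n - 3) mod 5. (186 - 3) mod 5 = 3, so t(186) = t(6) = 14.

14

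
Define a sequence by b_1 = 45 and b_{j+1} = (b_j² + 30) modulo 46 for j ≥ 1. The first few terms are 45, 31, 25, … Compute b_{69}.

13

Computing terms: b_1 = 45,  b_2 = 31,  b_3 = 25,  b_4 = 11,  b_5 = 13,  b_6 = 15,  b_7 = 25.
Since b_7 = b_3 = 25, the sequence is eventually periodic: after a pre-period of length 2 it cycles with period 4.
For j ≥ 3, b_j depends only on (j - 3) mod 4. (69 - 3) mod 4 = 2, so b_{69} = b_5 = 13.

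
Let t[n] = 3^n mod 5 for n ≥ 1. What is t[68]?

1

We have t[1] = 3, t[2] = 4, t[3] = 2, t[4] = 1, t[5] = 3.
The sequence repeats with period 4.
(68 - 1) mod 4 = 3, so t[68] = t[4] = 1.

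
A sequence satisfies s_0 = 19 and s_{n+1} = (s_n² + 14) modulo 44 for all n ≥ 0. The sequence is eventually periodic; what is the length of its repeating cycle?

Listing terms: s_0 = 19,  s_1 = 23,  s_2 = 15,  s_3 = 19.
Since s_3 = s_0 = 19, the sequence is periodic with period 3.

3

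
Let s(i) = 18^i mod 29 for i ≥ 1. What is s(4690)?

Computing terms: s(1) = 18,  s(2) = 5,  s(3) = 3,  s(4) = 25,  s(5) = 15,  s(6) = 9,  s(7) = 17,  s(8) = 16,  s(9) = 27,  s(10) = 22,  s(11) = 19,  s(12) = 23,  s(13) = 8,  s(14) = 28,  s(15) = 11,  s(16) = 24,  s(17) = 26,  s(18) = 4,  s(19) = 14,  s(20) = 20,  s(21) = 12,  s(22) = 13,  s(23) = 2,  s(24) = 7,  s(25) = 10,  s(26) = 6,  s(27) = 21,  s(28) = 1,  s(29) = 18.
Since s(29) = s(1) = 18, the sequence is periodic with period 28.
(4690 - 1) mod 28 = 13, so s(4690) = s(14) = 28.

28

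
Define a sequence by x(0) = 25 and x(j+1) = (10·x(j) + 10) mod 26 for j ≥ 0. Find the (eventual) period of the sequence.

6

We have x(0) = 25; x(1) = 0; x(2) = 10; x(3) = 6; x(4) = 18; x(5) = 8; x(6) = 12; x(7) = 0.
Since x(7) = x(1) = 0, the sequence is eventually periodic: after a pre-period of length 1 it cycles with period 6.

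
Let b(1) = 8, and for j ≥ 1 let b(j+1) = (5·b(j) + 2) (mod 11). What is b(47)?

We have b(1) = 8; b(2) = 9; b(3) = 3; b(4) = 6; b(5) = 10; b(6) = 8.
Since b(6) = b(1) = 8, the sequence is periodic with period 5.
So b(47) = b(1 + ((47-1) mod 5)) = b(2) = 9.

9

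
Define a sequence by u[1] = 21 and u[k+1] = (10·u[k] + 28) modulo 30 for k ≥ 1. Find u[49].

We have u[1] = 21; u[2] = 28; u[3] = 8; u[4] = 18; u[5] = 28.
Since u[5] = u[2] = 28, the sequence is eventually periodic: after a pre-period of length 1 it cycles with period 3.
For k ≥ 2, u[k] depends only on (k - 2) mod 3. (49 - 2) mod 3 = 2, so u[49] = u[4] = 18.

18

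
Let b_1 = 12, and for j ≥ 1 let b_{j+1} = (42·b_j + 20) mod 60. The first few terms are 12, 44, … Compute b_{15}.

8

Listing terms: b_1 = 12, b_2 = 44, b_3 = 8, b_4 = 56, b_5 = 32, b_6 = 44.
Since b_6 = b_2 = 44, the sequence is eventually periodic: after a pre-period of length 1 it cycles with period 4.
For j ≥ 2, b_j depends only on (j - 2) mod 4. (15 - 2) mod 4 = 1, so b_{15} = b_3 = 8.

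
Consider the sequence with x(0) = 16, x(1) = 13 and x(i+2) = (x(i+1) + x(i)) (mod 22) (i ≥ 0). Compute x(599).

Computing terms: x(0) = 16, x(1) = 13, x(2) = 7, x(3) = 20, x(4) = 5, x(5) = 3, x(6) = 8, x(7) = 11, x(8) = 19, x(9) = 8, x(10) = 5, x(11) = 13, x(12) = 18, x(13) = 9, x(14) = 5, x(15) = 14, x(16) = 19, x(17) = 11, x(18) = 8, x(19) = 19, x(20) = 5, x(21) = 2, x(22) = 7, x(23) = 9, x(24) = 16, x(25) = 3, x(26) = 19, x(27) = 0, x(28) = 19, x(29) = 19, x(30) = 16, x(31) = 13.
Since (x(30), x(31)) = (x(0), x(1)) = (16, 13) (two consecutive terms determine the rest), the sequence is periodic with period 30.
So x(599) = x(0 + ((599-0) mod 30)) = x(29) = 19.

19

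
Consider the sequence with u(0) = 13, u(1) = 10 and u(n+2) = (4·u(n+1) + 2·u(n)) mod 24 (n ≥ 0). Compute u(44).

Listing terms: u(0) = 13, u(1) = 10, u(2) = 18, u(3) = 20, u(4) = 20, u(5) = 0, u(6) = 16, u(7) = 16, u(8) = 0, u(9) = 8, u(10) = 8, u(11) = 0, u(12) = 16.
Since (u(11), u(12)) = (u(5), u(6)) = (0, 16) (two consecutive terms determine the rest), the sequence is eventually periodic: after a pre-period of length 5 it cycles with period 6.
For n ≥ 5, u(n) depends only on (n - 5) mod 6. (44 - 5) mod 6 = 3, so u(44) = u(8) = 0.

0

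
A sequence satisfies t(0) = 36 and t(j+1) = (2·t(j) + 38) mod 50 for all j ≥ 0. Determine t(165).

30

Listing terms: t(0) = 36, t(1) = 10, t(2) = 8, t(3) = 4, t(4) = 46, t(5) = 30, t(6) = 48, t(7) = 34, t(8) = 6, t(9) = 0, t(10) = 38, t(11) = 14, t(12) = 16, t(13) = 20, t(14) = 28, t(15) = 44, t(16) = 26, t(17) = 40, t(18) = 18, t(19) = 24, t(20) = 36.
Since t(20) = t(0) = 36, the sequence is periodic with period 20.
(165 - 0) mod 20 = 5, so t(165) = t(5) = 30.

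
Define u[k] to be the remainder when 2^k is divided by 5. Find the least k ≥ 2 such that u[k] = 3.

3

We have u[1] = 2; u[2] = 4; u[3] = 3; u[4] = 1; u[5] = 2.
Since u[5] = u[1] = 2, the sequence is periodic with period 4.
The value 3 first appears (with k ≥ 2) at u[3].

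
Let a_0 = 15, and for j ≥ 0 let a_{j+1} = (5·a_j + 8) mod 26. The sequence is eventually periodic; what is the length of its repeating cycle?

4

Listing terms: a_0 = 15, a_1 = 5, a_2 = 7, a_3 = 17, a_4 = 15.
The sequence repeats with period 4.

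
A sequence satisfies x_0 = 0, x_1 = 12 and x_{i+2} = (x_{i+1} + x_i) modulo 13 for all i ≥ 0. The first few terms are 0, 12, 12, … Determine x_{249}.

Computing terms: x_0 = 0,  x_1 = 12,  x_2 = 12,  x_3 = 11,  x_4 = 10,  x_5 = 8,  x_6 = 5,  x_7 = 0,  x_8 = 5,  x_9 = 5,  x_{10} = 10,  x_{11} = 2,  x_{12} = 12,  x_{13} = 1,  x_{14} = 0,  x_{15} = 1,  x_{16} = 1,  x_{17} = 2,  x_{18} = 3,  x_{19} = 5,  x_{20} = 8,  x_{21} = 0,  x_{22} = 8,  x_{23} = 8,  x_{24} = 3,  x_{25} = 11,  x_{26} = 1,  x_{27} = 12,  x_{28} = 0,  x_{29} = 12.
Since (x_{28}, x_{29}) = (x_0, x_1) = (0, 12) (two consecutive terms determine the rest), the sequence is periodic with period 28.
(249 - 0) mod 28 = 25, so x_{249} = x_{25} = 11.

11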